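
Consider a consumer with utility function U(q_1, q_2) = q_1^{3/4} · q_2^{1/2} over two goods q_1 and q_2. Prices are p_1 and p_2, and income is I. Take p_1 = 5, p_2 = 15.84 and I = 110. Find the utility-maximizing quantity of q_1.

Tangency: MRS = (3/2)·q_2/q_1 = p_1/p_2.
Rearranging, p_2·q_2 = (2/3)·p_1·q_1. Substituting into the budget gives p_1·q_1·(1 + (2/3)) = I.
Demand: q_1*(p_1,p_2,I) = 0.6·I/p_1 and q_2* = 0.4·I/p_2.
At p_1=5, p_2=15.84, I=110: q_1* = 0.6·110/5 = 13.2.

q_1* = 13.2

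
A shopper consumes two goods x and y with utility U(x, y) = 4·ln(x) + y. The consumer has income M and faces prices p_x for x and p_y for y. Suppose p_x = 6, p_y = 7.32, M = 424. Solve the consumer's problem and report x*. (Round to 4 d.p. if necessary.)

x* = 4.88

MU_x = 4/x, MU_y = 1. Tangency: 4/x = p_x/p_y.
So x*(p_x,p_y) = 4·p_y/p_x, independent of income; and y* = (M − 4·p_y)/p_y.
At the given prices: x* = 4·7.32/6 = 4.88.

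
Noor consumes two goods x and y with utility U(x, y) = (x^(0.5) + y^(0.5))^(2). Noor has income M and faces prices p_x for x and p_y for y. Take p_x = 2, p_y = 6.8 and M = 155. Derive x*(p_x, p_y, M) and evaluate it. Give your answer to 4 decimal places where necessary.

Substitute y = (y/x)·x into the budget: x* = M/(p_x + p_y·(y/x)).
Numerically y/x = 0.086505, so x* = 155/(2 + 6.8·0.086505) = 59.8864.

x* = 59.8864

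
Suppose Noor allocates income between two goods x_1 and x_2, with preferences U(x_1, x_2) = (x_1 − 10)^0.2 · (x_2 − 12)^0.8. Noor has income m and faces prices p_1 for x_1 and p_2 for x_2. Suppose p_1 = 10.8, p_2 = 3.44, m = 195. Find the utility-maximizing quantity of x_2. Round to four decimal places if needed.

MRS = (1/4)·(x_2−12)/(x_1−10). Tangency with p_1/p_2 gives x_2−12 = 4·(p_1/p_2)·(x_1−10).
After buying the subsistence bundle (10, 12), a share 0.2 of the remaining income goes to x_1: x_1* = 10 + 0.2·(m − 10p_1 − 12p_2)/p_1.
Discretionary income = 195 − 10·10.8 − 12·3.44 = 45.72; x_2* = 12 + 0.8·45.72/3.44 = 22.6326.

x_2* = 22.6326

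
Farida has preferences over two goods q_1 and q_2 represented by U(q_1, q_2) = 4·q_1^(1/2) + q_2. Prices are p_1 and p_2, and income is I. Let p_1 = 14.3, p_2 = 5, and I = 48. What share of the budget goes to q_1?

share on q_1 = 0.1457

Set MRS = p_1/p_2: 2·q_1^(−1/2) = p_1/p_2.
Solve: √q_1 = 2·p_2/p_1, so q_1*(p_1,p_2) = (2·p_2/p_1)², and q_2* = (I − p_1·q_1*)/p_2.
Plugging in: q_1* = (2·5/14.3)² = 0.489, q_2* = 8.2014.
Expenditure on q_1: 14.3·0.489 = 6.993; share = 0.1457.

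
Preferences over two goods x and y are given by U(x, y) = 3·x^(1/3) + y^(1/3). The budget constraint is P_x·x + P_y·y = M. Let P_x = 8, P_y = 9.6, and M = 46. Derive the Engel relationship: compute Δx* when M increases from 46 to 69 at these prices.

Δx* = 2.4454

From the CES first-order condition, 3·(y/x)^(2/3) = P_x/P_y.
Hence y/x = ((1/3)·P_x/P_y)^(1/(2/3)), i.e. raised to the 1.5 power.
Substitute y = (y/x)·x into the budget: x* = M/(P_x + P_y·(y/x)).
Numerically y/x = 0.146402, so x* = 46/(8 + 9.6·0.146402) = 4.8908.
At M' = 69: x* = 7.3362. Change: 7.3362 − 4.8908 = 2.4454.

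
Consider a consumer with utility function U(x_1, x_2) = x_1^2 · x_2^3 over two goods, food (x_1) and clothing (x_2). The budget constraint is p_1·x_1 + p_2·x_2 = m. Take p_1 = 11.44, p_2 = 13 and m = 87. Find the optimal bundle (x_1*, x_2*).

MU_x_1/MU_x_2 = (2·x_2)/(3·x_1); tangency sets this equal to p_1/p_2.
So 2·p_2·x_2 = 3·p_1·x_1; combined with the budget, a share 0.4 of income goes to x_1.
Demand: x_1*(p_1,p_2,m) = 0.4·m/p_1 and x_2* = 0.6·m/p_2.
At p_1=11.44, p_2=13, m=87: x_1* = 0.4·87/11.44 = 3.042, x_2* = 4.0154.

x_1* = 3.042, x_2* = 4.0154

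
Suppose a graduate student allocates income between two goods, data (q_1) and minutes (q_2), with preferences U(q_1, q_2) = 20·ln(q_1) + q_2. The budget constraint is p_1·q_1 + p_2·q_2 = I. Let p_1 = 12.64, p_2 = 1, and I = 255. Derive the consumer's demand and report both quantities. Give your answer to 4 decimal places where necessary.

q_1* = 1.5823, q_2* = 235

MU_q_1 = 20/q_1, MU_q_2 = 1. Tangency: 20/q_1 = p_1/p_2.
So q_1*(p_1,p_2) = 20·p_2/p_1, independent of income; and q_2* = (I − 20·p_2)/p_2.
At the given prices: q_1* = 20·1/12.64 = 1.5823, and q_2* = 235.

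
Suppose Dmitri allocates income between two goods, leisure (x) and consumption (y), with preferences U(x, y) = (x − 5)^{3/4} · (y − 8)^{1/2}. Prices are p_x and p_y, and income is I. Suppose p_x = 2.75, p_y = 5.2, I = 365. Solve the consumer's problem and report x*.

Let x' = x−5, y' = y−8. MRS = (3/2)·y'/x' = p_x/p_y.
Substituting into the budget: x* = 5 + 0.6·(I − 5·p_x − 8·p_y)/p_x, and y* = 8 + 0.4·(…)/p_y.
Discretionary income = 365 − 5·2.75 − 8·5.2 = 309.65; x* = 5 + 0.6·309.65/2.75 = 72.56.

x* = 72.56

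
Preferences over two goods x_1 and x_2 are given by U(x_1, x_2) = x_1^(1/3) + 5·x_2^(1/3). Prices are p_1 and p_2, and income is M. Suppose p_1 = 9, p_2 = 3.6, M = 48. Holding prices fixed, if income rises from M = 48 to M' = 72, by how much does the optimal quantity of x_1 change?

MRS = MU_x_1/MU_x_2 = (1/5)·(x_2/x_1)^(2/3). Set equal to p_1/p_2.
Hence x_2/x_1 = (5·p_1/p_2)^(1/(2/3)), i.e. raised to the 1.5 power.
Substitute x_2 = (x_2/x_1)·x_1 into the budget: x_1* = M/(p_1 + p_2·(x_2/x_1)).
Numerically x_2/x_1 = 44.194174, so x_1* = 48/(9 + 3.6·44.194174) = 0.2855.
At M' = 72: x_1* = 0.4283. Change: 0.4283 − 0.2855 = 0.1428.

Δx_1* = 0.1428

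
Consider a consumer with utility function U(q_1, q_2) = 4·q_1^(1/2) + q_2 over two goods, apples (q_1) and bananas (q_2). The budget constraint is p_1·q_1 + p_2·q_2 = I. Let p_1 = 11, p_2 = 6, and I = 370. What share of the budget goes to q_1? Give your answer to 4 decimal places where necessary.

Utility is quasi-linear in q_2; the FOC for q_1 is 2/√q_1 = p_1/p_2.
Thus q_1* = (2·p_2/p_1)² — independent of I — with the rest of income spent on q_2.
Plugging in: q_1* = (2·6/11)² = 1.1901, q_2* = 59.4848.
Expenditure on q_1: 11·1.1901 = 13.0909; share = 0.0354.

share on q_1 = 0.0354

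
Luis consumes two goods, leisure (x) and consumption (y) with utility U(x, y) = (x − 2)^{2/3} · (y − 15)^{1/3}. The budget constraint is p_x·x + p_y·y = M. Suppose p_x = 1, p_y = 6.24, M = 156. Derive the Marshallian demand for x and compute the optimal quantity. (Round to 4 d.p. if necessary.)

x* = 42.2667

Discretionary income = 156 − 2·1 − 15·6.24 = 60.4; x* = 2 + 2/3·60.4/1 = 42.2667.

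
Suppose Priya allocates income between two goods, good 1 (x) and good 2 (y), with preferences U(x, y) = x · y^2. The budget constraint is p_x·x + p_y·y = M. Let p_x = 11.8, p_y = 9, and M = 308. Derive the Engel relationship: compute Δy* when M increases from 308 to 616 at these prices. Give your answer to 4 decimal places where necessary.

MU_x/MU_y = (y)/(2·x); tangency sets this equal to p_x/p_y.
Rearranging, p_y·y = 2·p_x·x. Substituting into the budget gives p_x·x·(1 + 2) = M.
Demand: x*(p_x,p_y,M) = 1/3·M/p_x and y* = 2/3·M/p_y.
At p_x=11.8, p_y=9, M=308: y* = 2/3·308/9 = 22.8148.
At M' = 616: y* = 45.6296. Change: 45.6296 − 22.8148 = 22.8148.

Δy* = 22.8148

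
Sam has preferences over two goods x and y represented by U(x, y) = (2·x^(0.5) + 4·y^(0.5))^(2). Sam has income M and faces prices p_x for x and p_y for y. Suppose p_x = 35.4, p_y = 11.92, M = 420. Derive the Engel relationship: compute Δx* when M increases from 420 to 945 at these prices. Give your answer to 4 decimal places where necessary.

From the CES first-order condition, (1/2)·(y/x)^(0.5) = p_x/p_y.
Solve for the ratio: y/x = [2·p_x/p_y]^(2).
Substitute y = (y/x)·x into the budget: x* = M/(p_x + p_y·(y/x)).
Numerically y/x = 35.278816, so x* = 420/(35.4 + 11.92·35.278816) = 0.9212.
At M' = 945: x* = 2.0727. Change: 2.0727 − 0.9212 = 1.1515.

Δx* = 1.1515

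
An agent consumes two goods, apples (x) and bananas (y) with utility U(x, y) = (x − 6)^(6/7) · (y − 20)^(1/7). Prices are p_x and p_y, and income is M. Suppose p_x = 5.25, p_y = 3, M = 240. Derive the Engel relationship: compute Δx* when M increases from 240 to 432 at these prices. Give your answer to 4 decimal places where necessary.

Δx* = 31.3469

Let x' = x−6, y' = y−20. MRS = 6·y'/x' = p_x/p_y.
After buying the subsistence bundle (6, 20), a share 6/7 of the remaining income goes to x: x* = 6 + 6/7·(M − 6p_x − 20p_y)/p_x.
Discretionary income = 240 − 6·5.25 − 20·3 = 148.5; x* = 6 + 6/7·148.5/5.25 = 30.2449.
At M' = 432: x* = 61.5918. Change: 61.5918 − 30.2449 = 31.3469.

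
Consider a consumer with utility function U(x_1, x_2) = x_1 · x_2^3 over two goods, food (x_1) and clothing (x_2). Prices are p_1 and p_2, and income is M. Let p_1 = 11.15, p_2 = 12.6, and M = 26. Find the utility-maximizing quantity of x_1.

MU_x_1/MU_x_2 = (x_2)/(3·x_1); tangency sets this equal to p_1/p_2.
Rearranging, p_2·x_2 = 3·p_1·x_1. Substituting into the budget gives p_1·x_1·(1 + 3) = M.
Demand: x_1*(p_1,p_2,M) = 0.25·M/p_1 and x_2* = 0.75·M/p_2.
At p_1=11.15, p_2=12.6, M=26: x_1* = 0.25·26/11.15 = 0.583.

x_1* = 0.583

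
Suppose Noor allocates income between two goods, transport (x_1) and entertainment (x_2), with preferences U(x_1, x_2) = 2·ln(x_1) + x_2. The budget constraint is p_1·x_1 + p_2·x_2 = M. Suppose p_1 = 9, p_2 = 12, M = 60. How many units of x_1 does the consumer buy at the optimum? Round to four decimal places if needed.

So x_1*(p_1,p_2) = 2·p_2/p_1, independent of income; and x_2* = (M − 2·p_2)/p_2.
At the given prices: x_1* = 2·12/9 = 2.6667.

x_1* = 2.6667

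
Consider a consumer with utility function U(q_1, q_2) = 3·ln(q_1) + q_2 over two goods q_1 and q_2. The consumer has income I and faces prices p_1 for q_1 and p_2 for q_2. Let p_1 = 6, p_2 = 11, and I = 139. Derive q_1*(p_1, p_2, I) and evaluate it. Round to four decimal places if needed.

q_1* = 5.5

Set MRS = p_1/p_2: (3/q_1)/1 = p_1/p_2.
So q_1*(p_1,p_2) = 3·p_2/p_1, independent of income; and q_2* = (I − 3·p_2)/p_2.
At the given prices: q_1* = 3·11/6 = 5.5.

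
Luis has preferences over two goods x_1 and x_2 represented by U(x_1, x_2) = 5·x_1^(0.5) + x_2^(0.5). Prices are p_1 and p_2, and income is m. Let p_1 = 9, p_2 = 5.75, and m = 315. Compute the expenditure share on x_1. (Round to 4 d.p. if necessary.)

MU_x_1 ∝ 5·x_1^(-0.5), MU_x_2 ∝ x_2^(-0.5), so MRS = 5·(x_2/x_1)^(0.5) = p_1/p_2.
Hence x_2/x_1 = ((1/5)·p_1/p_2)^(1/(0.5)), i.e. raised to the 2 power.
With the ratio pinned down, the budget gives x_1* = m/(p_1 + p_2·(x_2/x_1)) and x_2* = (x_2/x_1)·x_1*.
Numerically x_2/x_1 = 0.097996, so x_1* = 315/(9 + 5.75·0.097996) = 32.9378 and x_2* = 0.097996·32.9378 = 3.2278.
Expenditure on x_1: 9·32.9378 = 296.4403; share = 0.9411.

share on x_1 = 0.9411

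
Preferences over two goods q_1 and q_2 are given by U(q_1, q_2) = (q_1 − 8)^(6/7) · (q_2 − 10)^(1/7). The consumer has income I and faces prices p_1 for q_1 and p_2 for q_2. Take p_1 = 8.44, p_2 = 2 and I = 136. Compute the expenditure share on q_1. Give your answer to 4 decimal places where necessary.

share on q_1 = 0.802

Let q_1' = q_1−8, q_2' = q_2−10. MRS = 6·q_2'/q_1' = p_1/p_2.
After buying the subsistence bundle (8, 10), a share 6/7 of the remaining income goes to q_1: q_1* = 8 + 6/7·(I − 8p_1 − 10p_2)/p_1.
Discretionary income = 136 − 8·8.44 − 10·2 = 48.48; q_1* = 8 + 6/7·48.48/8.44 = 12.9235; q_2* = 10 + 1/7·48.48/2 = 13.4629.
Expenditure on q_1: 8.44·12.9235 = 109.0743; share = 0.802.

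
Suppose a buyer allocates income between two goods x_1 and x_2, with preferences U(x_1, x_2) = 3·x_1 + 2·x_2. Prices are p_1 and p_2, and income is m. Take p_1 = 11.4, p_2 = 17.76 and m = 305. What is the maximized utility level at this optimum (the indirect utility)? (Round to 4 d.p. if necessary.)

V = 80.2632

Linear utility — the consumer picks whichever good has higher MU/price: 3/11.4 = 0.2632 vs 2/17.76 = 0.1126.
x_1 gives more utility per dollar, so spend all income on x_1: x_1* = m/p_1, x_2* = 0.
Numerically: x_1* = 26.7544, x_2* = 0.
Utility at the optimum: U(26.7544, 0) = 80.2632.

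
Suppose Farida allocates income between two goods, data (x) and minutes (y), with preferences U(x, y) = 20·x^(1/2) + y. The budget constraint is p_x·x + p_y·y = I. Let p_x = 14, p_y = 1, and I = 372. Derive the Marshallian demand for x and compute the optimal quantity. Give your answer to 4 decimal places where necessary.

x* = 0.5102

Utility is quasi-linear in y; the FOC for x is 10/√x = p_x/p_y.
Solve: √x = 10·p_y/p_x, so x*(p_x,p_y) = (10·p_y/p_x)², and y* = (I − p_x·x*)/p_y.
Plugging in: x* = (10·1/14)² = 0.5102.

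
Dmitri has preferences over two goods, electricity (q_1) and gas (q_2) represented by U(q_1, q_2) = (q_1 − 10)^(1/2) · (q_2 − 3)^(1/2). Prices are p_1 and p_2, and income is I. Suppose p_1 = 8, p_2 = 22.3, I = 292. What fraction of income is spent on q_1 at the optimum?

MRS = (q_2−3)/(q_1−10). Tangency with p_1/p_2 gives q_2−3 = (p_1/p_2)·(q_1−10).
Substituting into the budget: q_1* = 10 + 0.5·(I − 10·p_1 − 3·p_2)/p_1, and q_2* = 3 + 0.5·(…)/p_2.
Discretionary income = 292 − 10·8 − 3·22.3 = 145.1; q_1* = 10 + 0.5·145.1/8 = 19.0688; q_2* = 3 + 0.5·145.1/22.3 = 6.2534.
Expenditure on q_1: 8·19.0688 = 152.55; share = 0.5224.

share on q_1 = 0.5224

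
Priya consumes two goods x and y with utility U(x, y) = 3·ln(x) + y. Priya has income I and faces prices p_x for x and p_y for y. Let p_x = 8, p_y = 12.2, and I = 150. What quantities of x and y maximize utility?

Set MRS = p_x/p_y: (3/x)/1 = p_x/p_y.
So x*(p_x,p_y) = 3·p_y/p_x, independent of income; and y* = (I − 3·p_y)/p_y.
At the given prices: x* = 3·12.2/8 = 4.575, and y* = 9.2951.

x* = 4.575, y* = 9.2951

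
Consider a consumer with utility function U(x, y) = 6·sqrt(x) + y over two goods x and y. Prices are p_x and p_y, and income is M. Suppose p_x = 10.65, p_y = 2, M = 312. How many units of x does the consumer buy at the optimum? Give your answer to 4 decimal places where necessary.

x* = 0.3174

Thus x* = (3·p_y/p_x)² — independent of M — with the rest of income spent on y.
Plugging in: x* = (3·2/10.65)² = 0.3174.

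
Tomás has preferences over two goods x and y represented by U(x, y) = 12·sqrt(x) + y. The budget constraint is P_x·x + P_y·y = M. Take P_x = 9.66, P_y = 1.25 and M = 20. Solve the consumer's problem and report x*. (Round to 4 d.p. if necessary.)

Set MRS = P_x/P_y: 6·x^(−1/2) = P_x/P_y.
Solve: √x = 6·P_y/P_x, so x*(P_x,P_y) = (6·P_y/P_x)², and y* = (M − P_x·x*)/P_y.
Plugging in: x* = (6·1.25/9.66)² = 0.6028.

x* = 0.6028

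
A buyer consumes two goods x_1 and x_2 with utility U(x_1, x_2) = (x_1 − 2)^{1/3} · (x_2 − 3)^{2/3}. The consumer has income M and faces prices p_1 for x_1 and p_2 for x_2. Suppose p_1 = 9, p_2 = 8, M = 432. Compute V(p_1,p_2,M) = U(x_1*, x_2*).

V = 24.8021

MRS = (1/2)·(x_2−3)/(x_1−2). Tangency with p_1/p_2 gives x_2−3 = 2·(p_1/p_2)·(x_1−2).
Substituting into the budget: x_1* = 2 + 1/3·(M − 2·p_1 − 3·p_2)/p_1, and x_2* = 3 + 2/3·(…)/p_2.
Discretionary income = 432 − 2·9 − 3·8 = 390; x_1* = 2 + 1/3·390/9 = 16.4444; x_2* = 3 + 2/3·390/8 = 35.5.
Utility at the optimum: U(16.4444, 35.5) = 24.8021.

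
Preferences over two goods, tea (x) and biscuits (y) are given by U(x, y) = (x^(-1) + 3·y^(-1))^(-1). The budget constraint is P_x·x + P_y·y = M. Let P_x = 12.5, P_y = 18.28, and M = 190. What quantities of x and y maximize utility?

Numerically y/x = 1.432279, so x* = 190/(12.5 + 18.28·1.432279) = 4.9118 and y* = 1.432279·4.9118 = 7.0351.

x* = 4.9118, y* = 7.0351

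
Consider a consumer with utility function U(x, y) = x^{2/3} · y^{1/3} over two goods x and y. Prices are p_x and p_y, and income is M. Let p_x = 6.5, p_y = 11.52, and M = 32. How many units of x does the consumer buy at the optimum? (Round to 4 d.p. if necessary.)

x* = 3.2821

The MRS is 2·y/x. Set MRS = p_x/p_y.
Rearranging, p_y·y = (1/2)·p_x·x. Substituting into the budget gives p_x·x·(1 + (1/2)) = M.
Demand: x*(p_x,p_y,M) = 2/3·M/p_x and y* = 1/3·M/p_y.
At p_x=6.5, p_y=11.52, M=32: x* = 2/3·32/6.5 = 3.2821.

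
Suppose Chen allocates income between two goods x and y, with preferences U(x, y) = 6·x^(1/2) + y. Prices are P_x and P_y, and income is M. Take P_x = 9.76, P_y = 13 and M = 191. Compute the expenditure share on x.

share on x = 0.8159

Utility is quasi-linear in y; the FOC for x is 3/√x = P_x/P_y.
Solve: √x = 3·P_y/P_x, so x*(P_x,P_y) = (3·P_y/P_x)², and y* = (M − P_x·x*)/P_y.
Plugging in: x* = (3·13/9.76)² = 15.9672, y* = 2.7046.
Expenditure on x: 9.76·15.9672 = 155.8402; share = 0.8159.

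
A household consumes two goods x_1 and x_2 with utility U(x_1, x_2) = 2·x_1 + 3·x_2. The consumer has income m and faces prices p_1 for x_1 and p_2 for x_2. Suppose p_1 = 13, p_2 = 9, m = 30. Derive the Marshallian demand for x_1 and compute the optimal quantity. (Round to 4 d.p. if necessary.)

x_1* = 0

Perfect substitutes: compare marginal utility per dollar. 2/p_1 vs 3/p_2 → 0.1538 vs 0.3333.
x_2 gives more utility per dollar, so spend all income on x_2: x_2* = m/p_2, x_1* = 0.
Numerically: x_1* = 0, x_2* = 3.3333.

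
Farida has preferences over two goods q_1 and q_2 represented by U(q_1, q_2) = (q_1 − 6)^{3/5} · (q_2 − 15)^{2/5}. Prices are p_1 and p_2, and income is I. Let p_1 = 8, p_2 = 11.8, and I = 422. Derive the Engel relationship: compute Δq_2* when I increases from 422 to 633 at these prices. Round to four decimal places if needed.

This is Cobb-Douglas in (q_1−6, q_2−15): tangency gives 0.6·p_2·(q_2−15) = 0.4·p_1·(q_1−6).
Substituting into the budget: q_1* = 6 + 0.6·(I − 6·p_1 − 15·p_2)/p_1, and q_2* = 15 + 0.4·(…)/p_2.
Discretionary income = 422 − 6·8 − 15·11.8 = 197; q_2* = 15 + 0.4·197/11.8 = 21.678.
At I' = 633: q_2* = 28.8305. Change: 28.8305 − 21.678 = 7.1525.

Δq_2* = 7.1525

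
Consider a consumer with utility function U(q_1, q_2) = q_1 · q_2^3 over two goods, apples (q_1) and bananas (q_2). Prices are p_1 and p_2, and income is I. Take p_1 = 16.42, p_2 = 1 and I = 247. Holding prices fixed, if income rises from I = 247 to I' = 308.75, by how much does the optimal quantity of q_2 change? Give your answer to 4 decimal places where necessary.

Δq_2* = 46.3125

MU_q_1/MU_q_2 = (q_2)/(3·q_1); tangency sets this equal to p_1/p_2.
Rearranging, p_2·q_2 = 3·p_1·q_1. Substituting into the budget gives p_1·q_1·(1 + 3) = I.
Demand: q_1*(p_1,p_2,I) = 0.25·I/p_1 and q_2* = 0.75·I/p_2.
At p_1=16.42, p_2=1, I=247: q_2* = 0.75·247/1 = 185.25.
At I' = 308.75: q_2* = 231.5625. Change: 231.5625 − 185.25 = 46.3125.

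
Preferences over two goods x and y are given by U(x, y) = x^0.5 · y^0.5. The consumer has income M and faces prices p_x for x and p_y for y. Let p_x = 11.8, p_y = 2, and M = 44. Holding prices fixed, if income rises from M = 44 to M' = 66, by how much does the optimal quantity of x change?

Δx* = 0.9322

The MRS is y/x. Set MRS = p_x/p_y.
So 0.5·p_y·y = 0.5·p_x·x; combined with the budget, a share 0.5 of income goes to x.
Demand: x*(p_x,p_y,M) = 0.5·M/p_x and y* = 0.5·M/p_y.
At p_x=11.8, p_y=2, M=44: x* = 0.5·44/11.8 = 1.8644.
At M' = 66: x* = 2.7966. Change: 2.7966 − 1.8644 = 0.9322.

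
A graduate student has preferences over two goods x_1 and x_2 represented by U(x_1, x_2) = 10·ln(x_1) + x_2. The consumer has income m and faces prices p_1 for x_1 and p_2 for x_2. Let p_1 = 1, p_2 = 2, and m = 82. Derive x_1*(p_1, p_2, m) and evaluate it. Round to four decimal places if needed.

MU_x_1 = 10/x_1, MU_x_2 = 1. Tangency: 10/x_1 = p_1/p_2.
So x_1*(p_1,p_2) = 10·p_2/p_1, independent of income; and x_2* = (m − 10·p_2)/p_2.
At the given prices: x_1* = 10·2/1 = 20.

x_1* = 20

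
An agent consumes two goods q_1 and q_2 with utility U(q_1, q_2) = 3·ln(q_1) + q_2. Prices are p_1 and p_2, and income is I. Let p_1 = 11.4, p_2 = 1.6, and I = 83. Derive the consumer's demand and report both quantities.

q_1* = 0.4211, q_2* = 48.875

Set MRS = p_1/p_2: (3/q_1)/1 = p_1/p_2.
So q_1*(p_1,p_2) = 3·p_2/p_1, independent of income; and q_2* = (I − 3·p_2)/p_2.
At the given prices: q_1* = 3·1.6/11.4 = 0.4211, and q_2* = 48.875.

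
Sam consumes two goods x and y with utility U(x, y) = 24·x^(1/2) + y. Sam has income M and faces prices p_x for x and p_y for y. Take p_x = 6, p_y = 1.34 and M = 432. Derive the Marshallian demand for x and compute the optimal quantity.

Set MRS = p_x/p_y: 12·x^(−1/2) = p_x/p_y.
Solve: √x = 12·p_y/p_x, so x*(p_x,p_y) = (12·p_y/p_x)², and y* = (M − p_x·x*)/p_y.
Plugging in: x* = (12·1.34/6)² = 7.1824.

x* = 7.1824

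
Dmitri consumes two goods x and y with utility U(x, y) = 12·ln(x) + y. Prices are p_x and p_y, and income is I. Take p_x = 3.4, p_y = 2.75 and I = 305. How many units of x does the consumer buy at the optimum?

x* = 9.7059

MU_x = 12/x, MU_y = 1. Tangency: 12/x = p_x/p_y.
So x*(p_x,p_y) = 12·p_y/p_x, independent of income; and y* = (I − 12·p_y)/p_y.
At the given prices: x* = 12·2.75/3.4 = 9.7059.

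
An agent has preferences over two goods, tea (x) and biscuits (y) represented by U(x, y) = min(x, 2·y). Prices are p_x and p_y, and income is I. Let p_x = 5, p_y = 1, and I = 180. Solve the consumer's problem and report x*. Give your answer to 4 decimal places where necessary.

With perfect complements, no substitution: consume in ratio x:y = 2:1.
Budget: p_x·x + p_y·(1/2)·x = I, so (2·p_x + p_y)·x = 2·I.
Demand: x*(p_x,p_y,I) = 2·I/(2·p_x + p_y), y* = I/(2·p_x + p_y).
Here 2·5 + 1 = 11, giving x* = 32.7273.

x* = 32.7273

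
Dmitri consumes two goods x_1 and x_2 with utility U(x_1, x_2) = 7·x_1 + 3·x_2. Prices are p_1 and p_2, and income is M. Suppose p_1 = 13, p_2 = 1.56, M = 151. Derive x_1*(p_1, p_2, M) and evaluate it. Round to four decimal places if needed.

x_1* = 0

Perfect substitutes: compare marginal utility per dollar. 7/p_1 vs 3/p_2 → 0.5385 vs 1.9231.
x_2 gives more utility per dollar, so spend all income on x_2: x_2* = M/p_2, x_1* = 0.
Numerically: x_1* = 0, x_2* = 96.7949.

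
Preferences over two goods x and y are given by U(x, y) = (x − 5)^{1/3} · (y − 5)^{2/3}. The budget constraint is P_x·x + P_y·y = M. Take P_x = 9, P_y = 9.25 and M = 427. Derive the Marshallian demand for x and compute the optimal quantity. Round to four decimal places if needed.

This is Cobb-Douglas in (x−5, y−5): tangency gives 1/3·P_y·(y−5) = 2/3·P_x·(x−5).
After buying the subsistence bundle (5, 5), a share 1/3 of the remaining income goes to x: x* = 5 + 1/3·(M − 5P_x − 5P_y)/P_x.
Discretionary income = 427 − 5·9 − 5·9.25 = 335.75; x* = 5 + 1/3·335.75/9 = 17.4352.

x* = 17.4352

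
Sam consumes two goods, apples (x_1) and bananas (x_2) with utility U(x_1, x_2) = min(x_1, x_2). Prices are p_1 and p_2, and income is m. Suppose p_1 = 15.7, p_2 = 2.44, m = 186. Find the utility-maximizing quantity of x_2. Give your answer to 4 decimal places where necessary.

x_2* = 10.2536

With perfect complements, no substitution: consume in ratio x_1:x_2 = 1:1.
Budget: p_1·x_1 + p_2·x_1 = m, so (p_1 + p_2)·x_1 = m.
Demand: x_1*(p_1,p_2,m) = m/(p_1 + p_2), x_2* = m/(p_1 + p_2).
Here 15.7 + 2.44 = 18.14, giving x_2* = 10.2536.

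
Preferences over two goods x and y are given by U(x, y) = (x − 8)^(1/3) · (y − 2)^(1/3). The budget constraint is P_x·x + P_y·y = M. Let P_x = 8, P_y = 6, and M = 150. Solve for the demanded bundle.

x* = 12.625, y* = 8.1667

This is Cobb-Douglas in (x−8, y−2): tangency gives 1/3·P_y·(y−2) = 1/3·P_x·(x−8).
Substituting into the budget: x* = 8 + 0.5·(M − 8·P_x − 2·P_y)/P_x, and y* = 2 + 0.5·(…)/P_y.
Discretionary income = 150 − 8·8 − 2·6 = 74; x* = 8 + 0.5·74/8 = 12.625; y* = 2 + 0.5·74/6 = 8.1667.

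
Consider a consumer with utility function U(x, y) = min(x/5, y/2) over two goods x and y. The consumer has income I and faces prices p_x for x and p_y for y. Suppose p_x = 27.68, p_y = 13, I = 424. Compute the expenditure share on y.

Leontief preferences: the optimum is at the kink where x/5 = y/2, i.e. y = (2/5)·x.
Budget: p_x·x + p_y·(2/5)·x = I, so (5·p_x + 2·p_y)·x = 5·I.
Demand: x*(p_x,p_y,I) = 5·I/(5·p_x + 2·p_y), y* = 2·I/(5·p_x + 2·p_y).
Here 5·27.68 + 2·13 = 164.4, giving x* = 12.8954 and y* = 5.1582.
Expenditure on y: 13·5.1582 = 67.056; share = 0.1582.

share on y = 0.1582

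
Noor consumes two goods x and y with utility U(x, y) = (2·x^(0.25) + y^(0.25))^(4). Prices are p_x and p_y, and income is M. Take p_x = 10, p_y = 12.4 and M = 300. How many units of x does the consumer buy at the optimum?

Substitute y = (y/x)·x into the budget: x* = M/(p_x + p_y·(y/x)).
Numerically y/x = 0.297896, so x* = 300/(10 + 12.4·0.297896) = 21.9076.

x* = 21.9076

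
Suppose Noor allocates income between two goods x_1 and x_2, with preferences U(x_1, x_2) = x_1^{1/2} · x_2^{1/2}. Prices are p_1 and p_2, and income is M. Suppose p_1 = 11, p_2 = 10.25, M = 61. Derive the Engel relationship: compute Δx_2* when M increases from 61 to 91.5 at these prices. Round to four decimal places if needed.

Tangency: MRS = x_2/x_1 = p_1/p_2.
Rearranging, p_2·x_2 = p_1·x_1. Substituting into the budget gives p_1·x_1·(1 + 1) = M.
Demand: x_1*(p_1,p_2,M) = 0.5·M/p_1 and x_2* = 0.5·M/p_2.
At p_1=11, p_2=10.25, M=61: x_2* = 0.5·61/10.25 = 2.9756.
At M' = 91.5: x_2* = 4.4634. Change: 4.4634 − 2.9756 = 1.4878.

Δx_2* = 1.4878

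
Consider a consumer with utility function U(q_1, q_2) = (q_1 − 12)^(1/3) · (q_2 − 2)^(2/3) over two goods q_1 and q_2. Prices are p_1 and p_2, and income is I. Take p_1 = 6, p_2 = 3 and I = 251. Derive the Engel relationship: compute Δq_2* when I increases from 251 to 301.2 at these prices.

Let q_1' = q_1−12, q_2' = q_2−2. MRS = (1/2)·q_2'/q_1' = p_1/p_2.
After buying the subsistence bundle (12, 2), a share 1/3 of the remaining income goes to q_1: q_1* = 12 + 1/3·(I − 12p_1 − 2p_2)/p_1.
Discretionary income = 251 − 12·6 − 2·3 = 173; q_2* = 2 + 2/3·173/3 = 40.4444.
At I' = 301.2: q_2* = 51.6. Change: 51.6 − 40.4444 = 11.1556.

Δq_2* = 11.1556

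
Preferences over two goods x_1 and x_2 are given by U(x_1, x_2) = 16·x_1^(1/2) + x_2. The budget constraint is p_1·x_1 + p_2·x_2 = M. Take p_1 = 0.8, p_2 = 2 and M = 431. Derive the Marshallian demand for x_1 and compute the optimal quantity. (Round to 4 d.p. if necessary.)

x_1* = 400

Thus x_1* = (8·p_2/p_1)² — independent of M — with the rest of income spent on x_2.
Plugging in: x_1* = (8·2/0.8)² = 400.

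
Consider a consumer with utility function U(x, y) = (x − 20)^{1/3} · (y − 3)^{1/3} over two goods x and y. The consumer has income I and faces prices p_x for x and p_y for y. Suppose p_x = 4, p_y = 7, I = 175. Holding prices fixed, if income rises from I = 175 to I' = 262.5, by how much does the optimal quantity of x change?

Substituting into the budget: x* = 20 + 0.5·(I − 20·p_x − 3·p_y)/p_x, and y* = 3 + 0.5·(…)/p_y.
Discretionary income = 175 − 20·4 − 3·7 = 74; x* = 20 + 0.5·74/4 = 29.25.
At I' = 262.5: x* = 40.1875. Change: 40.1875 − 29.25 = 10.9375.

Δx* = 10.9375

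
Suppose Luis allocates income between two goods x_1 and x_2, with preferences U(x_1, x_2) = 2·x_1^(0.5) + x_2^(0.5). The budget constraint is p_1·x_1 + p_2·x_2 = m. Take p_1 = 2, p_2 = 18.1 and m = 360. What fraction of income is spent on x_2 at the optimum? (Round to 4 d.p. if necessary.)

share on x_2 = 0.0269

From the CES first-order condition, 2·(x_2/x_1)^(0.5) = p_1/p_2.
Hence x_2/x_1 = ((1/2)·p_1/p_2)^(1/(0.5)), i.e. raised to the 2 power.
With the ratio pinned down, the budget gives x_1* = m/(p_1 + p_2·(x_2/x_1)) and x_2* = (x_2/x_1)·x_1*.
Numerically x_2/x_1 = 0.003052, so x_1* = 360/(2 + 18.1·0.003052) = 175.1613 and x_2* = 0.003052·175.1613 = 0.5347.
Expenditure on x_2: 18.1·0.5347 = 9.6774; share = 0.0269.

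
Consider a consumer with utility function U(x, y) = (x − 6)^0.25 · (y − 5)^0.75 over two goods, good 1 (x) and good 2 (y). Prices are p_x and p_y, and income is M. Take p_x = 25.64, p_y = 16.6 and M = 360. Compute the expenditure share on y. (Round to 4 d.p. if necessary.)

share on y = 0.4871

Discretionary income = 360 − 6·25.64 − 5·16.6 = 123.16; x* = 6 + 0.25·123.16/25.64 = 7.2009; y* = 5 + 0.75·123.16/16.6 = 10.5645.
Expenditure on y: 16.6·10.5645 = 175.37; share = 0.4871.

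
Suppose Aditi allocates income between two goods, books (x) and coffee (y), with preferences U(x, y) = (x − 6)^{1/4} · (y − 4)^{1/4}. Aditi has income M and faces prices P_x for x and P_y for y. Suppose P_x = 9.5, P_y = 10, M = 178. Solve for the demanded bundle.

This is Cobb-Douglas in (x−6, y−4): tangency gives 0.25·P_y·(y−4) = 0.25·P_x·(x−6).
After buying the subsistence bundle (6, 4), a share 0.5 of the remaining income goes to x: x* = 6 + 0.5·(M − 6P_x − 4P_y)/P_x.
Discretionary income = 178 − 6·9.5 − 4·10 = 81; x* = 6 + 0.5·81/9.5 = 10.2632; y* = 4 + 0.5·81/10 = 8.05.

x* = 10.2632, y* = 8.05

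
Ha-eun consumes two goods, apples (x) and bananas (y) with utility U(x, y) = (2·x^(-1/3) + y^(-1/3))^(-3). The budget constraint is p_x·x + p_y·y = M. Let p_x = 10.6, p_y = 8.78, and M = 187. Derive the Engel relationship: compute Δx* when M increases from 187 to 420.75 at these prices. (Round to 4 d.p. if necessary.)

MU_x ∝ 2·x^(-4/3), MU_y ∝ y^(-4/3), so MRS = 2·(y/x)^(4/3) = p_x/p_y.
Hence y/x = ((1/2)·p_x/p_y)^(1/(4/3)), i.e. raised to the 0.75 power.
Substitute y = (y/x)·x into the budget: x* = M/(p_x + p_y·(y/x)).
Numerically y/x = 0.684835, so x* = 187/(10.6 + 8.78·0.684835) = 11.2563.
At M' = 420.75: x* = 25.3268. Change: 25.3268 − 11.2563 = 14.0704.

Δx* = 14.0704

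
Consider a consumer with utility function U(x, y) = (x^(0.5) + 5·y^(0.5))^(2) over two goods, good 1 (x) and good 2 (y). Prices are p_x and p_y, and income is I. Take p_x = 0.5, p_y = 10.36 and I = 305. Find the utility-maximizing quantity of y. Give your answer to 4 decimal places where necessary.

From the CES first-order condition, (1/5)·(y/x)^(0.5) = p_x/p_y.
Hence y/x = (5·p_x/p_y)^(1/(0.5)), i.e. raised to the 2 power.
With the ratio pinned down, the budget gives x* = I/(p_x + p_y·(y/x)) and y* = (y/x)·x*.
Numerically y/x = 0.058232, so x* = 305/(0.5 + 10.36·0.058232) = 276.4479 and y* = 0.058232·276.4479 = 16.0981.

y* = 16.0981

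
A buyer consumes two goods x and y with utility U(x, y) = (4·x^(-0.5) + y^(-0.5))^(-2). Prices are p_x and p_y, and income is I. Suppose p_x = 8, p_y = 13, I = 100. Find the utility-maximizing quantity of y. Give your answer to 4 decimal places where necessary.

From the CES first-order condition, 4·(y/x)^(1.5) = p_x/p_y.
Hence y/x = ((1/4)·p_x/p_y)^(1/(1.5)), i.e. raised to the 2/3 power.
With the ratio pinned down, the budget gives x* = I/(p_x + p_y·(y/x)) and y* = (y/x)·x*.
Numerically y/x = 0.287116, so x* = 100/(8 + 13·0.287116) = 8.5233 and y* = 0.287116·8.5233 = 2.4472.

y* = 2.4472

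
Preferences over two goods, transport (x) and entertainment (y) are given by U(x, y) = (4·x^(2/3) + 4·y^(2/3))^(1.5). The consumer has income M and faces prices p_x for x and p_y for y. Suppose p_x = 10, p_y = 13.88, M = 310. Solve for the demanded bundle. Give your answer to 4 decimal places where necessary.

From the CES first-order condition, (y/x)^(1/3) = p_x/p_y.
Hence y/x = (p_x/p_y)^(1/(1/3)), i.e. raised to the 3 power.
Substitute y = (y/x)·x into the budget: x* = M/(p_x + p_y·(y/x)).
Numerically y/x = 0.373966, so x* = 310/(10 + 13.88·0.373966) = 20.4073 and y* = 0.373966·20.4073 = 7.6316.

x* = 20.4073, y* = 7.6316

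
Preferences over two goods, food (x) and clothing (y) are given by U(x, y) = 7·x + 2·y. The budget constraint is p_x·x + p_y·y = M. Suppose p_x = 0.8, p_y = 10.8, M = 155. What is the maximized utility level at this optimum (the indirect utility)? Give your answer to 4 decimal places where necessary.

Numerically: x* = 193.75, y* = 0.
Utility at the optimum: U(193.75, 0) = 1356.25.

V = 1356.25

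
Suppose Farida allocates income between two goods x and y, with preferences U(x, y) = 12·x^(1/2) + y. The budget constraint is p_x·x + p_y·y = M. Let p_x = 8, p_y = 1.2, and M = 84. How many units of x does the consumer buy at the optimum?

Utility is quasi-linear in y; the FOC for x is 6/√x = p_x/p_y.
Thus x* = (6·p_y/p_x)² — independent of M — with the rest of income spent on y.
Plugging in: x* = (6·1.2/8)² = 0.81.

x* = 0.81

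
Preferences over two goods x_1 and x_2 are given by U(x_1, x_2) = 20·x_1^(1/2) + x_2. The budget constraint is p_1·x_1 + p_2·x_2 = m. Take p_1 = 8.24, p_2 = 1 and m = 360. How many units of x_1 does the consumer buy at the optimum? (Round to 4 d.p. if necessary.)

x_1* = 1.4728

MU_x_1 = 10/√x_1, MU_x_2 = 1. Tangency: 10/√x_1 = p_1/p_2.
Solve: √x_1 = 10·p_2/p_1, so x_1*(p_1,p_2) = (10·p_2/p_1)², and x_2* = (m − p_1·x_1*)/p_2.
Plugging in: x_1* = (10·1/8.24)² = 1.4728.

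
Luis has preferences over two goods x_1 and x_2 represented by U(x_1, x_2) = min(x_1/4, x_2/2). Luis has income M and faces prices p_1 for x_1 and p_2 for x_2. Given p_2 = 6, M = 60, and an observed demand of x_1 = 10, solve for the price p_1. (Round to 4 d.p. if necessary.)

With perfect complements, no substitution: consume in ratio x_1:x_2 = 4:2.
Budget: p_1·x_1 + p_2·(1/2)·x_1 = M, so (4·p_1 + 2·p_2)·x_1 = 4·M.
Demand: x_1*(p_1,p_2,M) = 4·M/(4·p_1 + 2·p_2), x_2* = 2·M/(4·p_1 + 2·p_2).
Set x_1* = 10 in the demand function and solve for p_1: p_1 = 3.

p_1 = 3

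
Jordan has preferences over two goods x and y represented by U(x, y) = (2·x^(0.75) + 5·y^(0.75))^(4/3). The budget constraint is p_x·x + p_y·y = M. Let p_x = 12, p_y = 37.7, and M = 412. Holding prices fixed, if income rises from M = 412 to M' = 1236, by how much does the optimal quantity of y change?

From the CES first-order condition, (2/5)·(y/x)^(0.25) = p_x/p_y.
Solve for the ratio: y/x = [(5/2)·p_x/p_y]^(4).
With the ratio pinned down, the budget gives x* = M/(p_x + p_y·(y/x)) and y* = (y/x)·x*.
Numerically y/x = 0.400977, so x* = 412/(12 + 37.7·0.400977) = 15.1935 and y* = 0.400977·15.1935 = 6.0923.
At M' = 1236: y* = 18.2768. Change: 18.2768 − 6.0923 = 12.1845.

Δy* = 12.1845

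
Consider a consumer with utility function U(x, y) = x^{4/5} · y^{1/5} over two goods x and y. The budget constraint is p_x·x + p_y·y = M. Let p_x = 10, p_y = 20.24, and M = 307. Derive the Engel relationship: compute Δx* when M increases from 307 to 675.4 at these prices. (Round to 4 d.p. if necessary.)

Δx* = 29.472

Demand: x*(p_x,p_y,M) = 0.8·M/p_x and y* = 0.2·M/p_y.
At p_x=10, p_y=20.24, M=307: x* = 0.8·307/10 = 24.56.
At M' = 675.4: x* = 54.032. Change: 54.032 − 24.56 = 29.472.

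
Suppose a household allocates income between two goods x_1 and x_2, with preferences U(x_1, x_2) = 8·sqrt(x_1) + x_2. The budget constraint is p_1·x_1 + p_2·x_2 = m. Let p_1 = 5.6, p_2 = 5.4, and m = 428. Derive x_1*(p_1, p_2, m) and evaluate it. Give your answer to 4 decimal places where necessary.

x_1* = 14.8776

Utility is quasi-linear in x_2; the FOC for x_1 is 4/√x_1 = p_1/p_2.
Solve: √x_1 = 4·p_2/p_1, so x_1*(p_1,p_2) = (4·p_2/p_1)², and x_2* = (m − p_1·x_1*)/p_2.
Plugging in: x_1* = (4·5.4/5.6)² = 14.8776.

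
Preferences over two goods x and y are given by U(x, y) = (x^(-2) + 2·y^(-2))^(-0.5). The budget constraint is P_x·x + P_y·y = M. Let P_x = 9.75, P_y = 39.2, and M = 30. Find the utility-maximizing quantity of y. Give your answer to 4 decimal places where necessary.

From the CES first-order condition, (1/2)·(y/x)^(3) = P_x/P_y.
Hence y/x = (2·P_x/P_y)^(1/(3)), i.e. raised to the 1/3 power.
Substitute y = (y/x)·x into the budget: x* = M/(P_x + P_y·(y/x)).
Numerically y/x = 0.792348, so x* = 30/(9.75 + 39.2·0.792348) = 0.7351 and y* = 0.792348·0.7351 = 0.5825.

y* = 0.5825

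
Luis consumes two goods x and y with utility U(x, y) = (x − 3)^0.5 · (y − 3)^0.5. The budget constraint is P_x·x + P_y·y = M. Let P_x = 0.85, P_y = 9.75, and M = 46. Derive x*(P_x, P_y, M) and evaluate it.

MRS = (y−3)/(x−3). Tangency with P_x/P_y gives y−3 = (P_x/P_y)·(x−3).
After buying the subsistence bundle (3, 3), a share 0.5 of the remaining income goes to x: x* = 3 + 0.5·(M − 3P_x − 3P_y)/P_x.
Discretionary income = 46 − 3·0.85 − 3·9.75 = 14.2; x* = 3 + 0.5·14.2/0.85 = 11.3529.

x* = 11.3529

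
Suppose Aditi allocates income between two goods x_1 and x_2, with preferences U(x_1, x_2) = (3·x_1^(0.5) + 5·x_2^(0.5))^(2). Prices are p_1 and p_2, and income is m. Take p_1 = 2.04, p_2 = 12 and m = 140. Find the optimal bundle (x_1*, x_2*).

x_1* = 46.6149, x_2* = 3.7421

From the CES first-order condition, (3/5)·(x_2/x_1)^(0.5) = p_1/p_2.
Hence x_2/x_1 = ((5/3)·p_1/p_2)^(1/(0.5)), i.e. raised to the 2 power.
With the ratio pinned down, the budget gives x_1* = m/(p_1 + p_2·(x_2/x_1)) and x_2* = (x_2/x_1)·x_1*.
Numerically x_2/x_1 = 0.080278, so x_1* = 140/(2.04 + 12·0.080278) = 46.6149 and x_2* = 0.080278·46.6149 = 3.7421.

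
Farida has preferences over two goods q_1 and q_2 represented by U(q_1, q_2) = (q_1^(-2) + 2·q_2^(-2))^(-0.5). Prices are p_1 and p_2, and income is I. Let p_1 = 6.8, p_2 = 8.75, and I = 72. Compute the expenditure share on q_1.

From the CES first-order condition, (1/2)·(q_2/q_1)^(3) = p_1/p_2.
Hence q_2/q_1 = (2·p_1/p_2)^(1/(3)), i.e. raised to the 1/3 power.
With the ratio pinned down, the budget gives q_1* = I/(p_1 + p_2·(q_2/q_1)) and q_2* = (q_2/q_1)·q_1*.
Numerically q_2/q_1 = 1.15836, so q_1* = 72/(6.8 + 8.75·1.15836) = 4.2514 and q_2* = 1.15836·4.2514 = 4.9246.
Expenditure on q_1: 6.8·4.2514 = 28.9094; share = 0.4015.

share on q_1 = 0.4015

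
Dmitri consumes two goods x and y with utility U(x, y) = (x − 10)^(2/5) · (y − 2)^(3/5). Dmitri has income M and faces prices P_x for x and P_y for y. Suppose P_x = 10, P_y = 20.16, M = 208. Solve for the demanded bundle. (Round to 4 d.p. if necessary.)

x* = 12.7072, y* = 4.0143

MRS = (2/3)·(y−2)/(x−10). Tangency with P_x/P_y gives y−2 = (3/2)·(P_x/P_y)·(x−10).
Substituting into the budget: x* = 10 + 0.4·(M − 10·P_x − 2·P_y)/P_x, and y* = 2 + 0.6·(…)/P_y.
Discretionary income = 208 − 10·10 − 2·20.16 = 67.68; x* = 10 + 0.4·67.68/10 = 12.7072; y* = 2 + 0.6·67.68/20.16 = 4.0143.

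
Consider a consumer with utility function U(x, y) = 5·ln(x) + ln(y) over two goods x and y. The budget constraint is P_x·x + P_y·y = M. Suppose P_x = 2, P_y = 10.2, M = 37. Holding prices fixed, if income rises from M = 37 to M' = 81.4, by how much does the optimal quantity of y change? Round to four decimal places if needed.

Demand: x*(P_x,P_y,M) = 5/6·M/P_x and y* = 1/6·M/P_y.
At P_x=2, P_y=10.2, M=37: y* = 1/6·37/10.2 = 0.6046.
At M' = 81.4: y* = 1.3301. Change: 1.3301 − 0.6046 = 0.7255.

Δy* = 0.7255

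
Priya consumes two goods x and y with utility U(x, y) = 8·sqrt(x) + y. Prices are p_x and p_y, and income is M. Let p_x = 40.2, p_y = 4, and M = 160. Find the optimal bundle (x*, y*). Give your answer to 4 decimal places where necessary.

MU_x = 4/√x, MU_y = 1. Tangency: 4/√x = p_x/p_y.
Thus x* = (4·p_y/p_x)² — independent of M — with the rest of income spent on y.
Plugging in: x* = (4·4/40.2)² = 0.1584, y* = 38.408.

x* = 0.1584, y* = 38.408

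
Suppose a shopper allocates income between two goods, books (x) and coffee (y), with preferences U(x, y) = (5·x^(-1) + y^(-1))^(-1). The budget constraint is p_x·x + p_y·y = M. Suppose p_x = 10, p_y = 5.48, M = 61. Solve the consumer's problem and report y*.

Substitute y = (y/x)·x into the budget: x* = M/(p_x + p_y·(y/x)).
Numerically y/x = 0.604122, so x* = 61/(10 + 5.48·0.604122) = 4.5828 and y* = 0.604122·4.5828 = 2.7686.

y* = 2.7686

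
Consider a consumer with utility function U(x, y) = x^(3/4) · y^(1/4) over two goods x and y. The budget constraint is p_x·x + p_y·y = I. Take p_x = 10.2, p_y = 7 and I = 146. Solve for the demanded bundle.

x* = 10.7353, y* = 5.2143

Tangency: MRS = 3·y/x = p_x/p_y.
So 0.75·p_y·y = 0.25·p_x·x; combined with the budget, a share 0.75 of income goes to x.
Demand: x*(p_x,p_y,I) = 0.75·I/p_x and y* = 0.25·I/p_y.
At p_x=10.2, p_y=7, I=146: x* = 0.75·146/10.2 = 10.7353, y* = 5.2143.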